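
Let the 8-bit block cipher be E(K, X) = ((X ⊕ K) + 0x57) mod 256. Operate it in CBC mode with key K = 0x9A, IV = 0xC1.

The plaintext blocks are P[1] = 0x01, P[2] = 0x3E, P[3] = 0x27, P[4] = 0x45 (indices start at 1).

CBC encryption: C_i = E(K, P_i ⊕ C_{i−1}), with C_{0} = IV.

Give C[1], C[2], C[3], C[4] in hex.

C[1] = 0xB1, C[2] = 0x6C, C[3] = 0x28, C[4] = 0x4E

C[1]: P[1] ⊕ 0xC1 = 0xC0; E(K, 0xC0) = 0xB1.
C[2]: P[2] ⊕ 0xB1 = 0x8F; E(K, 0x8F) = 0x6C.
C[3]: P[3] ⊕ 0x6C = 0x4B; E(K, 0x4B) = 0x28.
C[4]: P[4] ⊕ 0x28 = 0x6D; E(K, 0x6D) = 0x4E.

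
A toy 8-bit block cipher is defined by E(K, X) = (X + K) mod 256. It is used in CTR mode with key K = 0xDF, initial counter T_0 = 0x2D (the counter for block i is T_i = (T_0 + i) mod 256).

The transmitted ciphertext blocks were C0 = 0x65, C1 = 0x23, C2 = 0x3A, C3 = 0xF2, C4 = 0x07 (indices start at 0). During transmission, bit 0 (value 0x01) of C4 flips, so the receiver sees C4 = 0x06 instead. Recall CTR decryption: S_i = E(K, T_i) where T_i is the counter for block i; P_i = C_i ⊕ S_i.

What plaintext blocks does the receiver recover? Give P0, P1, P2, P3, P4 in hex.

Only C4 changed, to 0x06. In CTR, a change in C_i flips the same bit in P_i only; the keystream is unaffected. Decrypting the received ciphertext:
P0: T = 0x2D, S = E(K, T) = 0x0C; 0x65 ⊕ 0x0C = 0x69.
P1: T = 0x2E, S = E(K, T) = 0x0D; 0x23 ⊕ 0x0D = 0x2E.
P2: T = 0x2F, S = E(K, T) = 0x0E; 0x3A ⊕ 0x0E = 0x34.
P3: T = 0x30, S = E(K, T) = 0x0F; 0xF2 ⊕ 0x0F = 0xFD.
P4: T = 0x31, S = E(K, T) = 0x10; 0x06 ⊕ 0x10 = 0x16.
Blocks that differ from the original plaintext: P4.

P0 = 0x69, P1 = 0x2E, P2 = 0x34, P3 = 0xFD, P4 = 0x16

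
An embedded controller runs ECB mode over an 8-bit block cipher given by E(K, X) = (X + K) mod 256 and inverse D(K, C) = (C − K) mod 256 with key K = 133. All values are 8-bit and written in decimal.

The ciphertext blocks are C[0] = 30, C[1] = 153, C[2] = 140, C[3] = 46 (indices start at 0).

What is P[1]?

ECB decryption: P_i = D(K, C_i).
P[1]: D(K, 153) = 20.

P[1] = 20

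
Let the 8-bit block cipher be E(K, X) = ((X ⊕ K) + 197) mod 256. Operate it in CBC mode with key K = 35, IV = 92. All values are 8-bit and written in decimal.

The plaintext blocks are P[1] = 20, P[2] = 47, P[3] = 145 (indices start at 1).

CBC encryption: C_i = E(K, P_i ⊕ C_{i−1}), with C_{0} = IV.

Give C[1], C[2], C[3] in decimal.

C[1] = 48, C[2] = 1, C[3] = 120

C[1]: P[1] ⊕ 92 = 72; E(K, 72) = 48.
C[2]: P[2] ⊕ 48 = 31; E(K, 31) = 1.
C[3]: P[3] ⊕ 1 = 144; E(K, 144) = 120.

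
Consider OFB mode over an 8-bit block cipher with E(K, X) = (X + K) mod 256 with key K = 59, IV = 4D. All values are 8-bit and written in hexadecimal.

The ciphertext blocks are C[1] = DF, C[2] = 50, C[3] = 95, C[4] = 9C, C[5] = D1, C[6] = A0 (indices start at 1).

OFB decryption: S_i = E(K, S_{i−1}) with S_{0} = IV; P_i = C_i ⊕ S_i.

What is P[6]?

P[1]: S = E(K, 4D) = A6; DF ⊕ A6 = 79.
P[2]: S = E(K, A6) = FF; 50 ⊕ FF = AF.
P[3]: S = E(K, FF) = 58; 95 ⊕ 58 = CD.
P[4]: S = E(K, 58) = B1; 9C ⊕ B1 = 2D.
P[5]: S = E(K, B1) = 0A; D1 ⊕ 0A = DB.
P[6]: S = E(K, 0A) = 63; A0 ⊕ 63 = C3.

P[6] = C3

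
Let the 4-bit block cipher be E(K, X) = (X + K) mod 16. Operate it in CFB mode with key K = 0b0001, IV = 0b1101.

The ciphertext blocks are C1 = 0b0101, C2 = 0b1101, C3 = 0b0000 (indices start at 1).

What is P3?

P3 = 0b1110

CFB decryption: P_i = C_i ⊕ E(K, C_{i−1}), with C_{0} = IV.
P3: E(K, 0b1101) = 0b1110; 0b0000 ⊕ 0b1110 = 0b1110.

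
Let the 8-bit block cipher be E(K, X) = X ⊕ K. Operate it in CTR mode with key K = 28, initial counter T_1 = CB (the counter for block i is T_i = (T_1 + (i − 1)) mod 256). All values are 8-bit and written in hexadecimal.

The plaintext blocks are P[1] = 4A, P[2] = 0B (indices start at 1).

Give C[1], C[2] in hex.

CTR encryption: S_i = E(K, T_i) where T_i is the counter for block i; C_i = P_i ⊕ S_i.
C[1]: T = CB, S = E(K, T) = E3; 4A ⊕ E3 = A9.
C[2]: T = CC, S = E(K, T) = E4; 0B ⊕ E4 = EF.

C[1] = A9, C[2] = EF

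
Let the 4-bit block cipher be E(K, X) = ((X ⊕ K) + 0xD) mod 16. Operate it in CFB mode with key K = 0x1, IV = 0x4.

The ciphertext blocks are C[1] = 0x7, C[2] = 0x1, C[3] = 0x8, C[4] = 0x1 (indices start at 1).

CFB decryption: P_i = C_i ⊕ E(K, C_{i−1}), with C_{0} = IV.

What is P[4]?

P[4] = 0x7

P[4]: E(K, 0x8) = 0x6; 0x1 ⊕ 0x6 = 0x7.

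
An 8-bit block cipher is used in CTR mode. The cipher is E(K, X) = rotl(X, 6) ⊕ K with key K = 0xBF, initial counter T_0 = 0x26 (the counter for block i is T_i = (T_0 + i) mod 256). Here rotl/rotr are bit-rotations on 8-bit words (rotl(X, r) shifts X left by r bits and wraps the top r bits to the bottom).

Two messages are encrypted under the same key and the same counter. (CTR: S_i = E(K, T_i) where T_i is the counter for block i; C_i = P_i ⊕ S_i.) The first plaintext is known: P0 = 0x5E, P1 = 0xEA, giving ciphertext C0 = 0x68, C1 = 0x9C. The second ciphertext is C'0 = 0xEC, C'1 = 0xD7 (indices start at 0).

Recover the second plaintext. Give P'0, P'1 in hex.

P'0 = 0xDA, P'1 = 0xA1

In CTR with a reused counter, both messages share the same keystream S_i, so C_i ⊕ C'_i = P_i ⊕ P'_i and thus P'_i = P_i ⊕ C_i ⊕ C'_i.
P'0: 0x5E ⊕ 0x68 ⊕ 0xEC = 0xDA.
P'1: 0xEA ⊕ 0x9C ⊕ 0xD7 = 0xA1.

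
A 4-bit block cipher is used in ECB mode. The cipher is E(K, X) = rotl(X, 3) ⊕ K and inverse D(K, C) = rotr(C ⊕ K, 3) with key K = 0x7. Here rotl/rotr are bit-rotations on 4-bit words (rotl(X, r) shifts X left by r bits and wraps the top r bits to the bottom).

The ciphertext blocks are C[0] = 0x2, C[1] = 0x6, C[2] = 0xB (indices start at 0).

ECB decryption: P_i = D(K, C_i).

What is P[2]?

P[2] = 0x9

P[2]: D(K, 0xB) = 0x9.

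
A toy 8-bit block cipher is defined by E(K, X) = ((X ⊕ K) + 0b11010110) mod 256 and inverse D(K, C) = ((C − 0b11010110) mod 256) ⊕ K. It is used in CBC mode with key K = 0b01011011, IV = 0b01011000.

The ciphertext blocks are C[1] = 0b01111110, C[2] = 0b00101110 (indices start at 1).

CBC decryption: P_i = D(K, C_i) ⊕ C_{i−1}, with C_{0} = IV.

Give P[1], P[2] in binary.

P[1] = 0b10101011, P[2] = 0b01111101

P[1]: D(K, 0b01111110) = 0b11110011; 0b11110011 ⊕ 0b01011000 = 0b10101011.
P[2]: D(K, 0b00101110) = 0b00000011; 0b00000011 ⊕ 0b01111110 = 0b01111101.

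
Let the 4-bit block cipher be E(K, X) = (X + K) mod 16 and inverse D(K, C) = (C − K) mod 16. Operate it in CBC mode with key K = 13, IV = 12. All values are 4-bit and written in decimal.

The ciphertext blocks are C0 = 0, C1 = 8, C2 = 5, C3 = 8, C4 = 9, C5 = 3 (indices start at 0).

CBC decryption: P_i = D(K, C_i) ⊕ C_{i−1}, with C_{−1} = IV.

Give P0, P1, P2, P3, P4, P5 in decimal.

P0: D(K, 0) = 3; 3 ⊕ 12 = 15.
P1: D(K, 8) = 11; 11 ⊕ 0 = 11.
P2: D(K, 5) = 8; 8 ⊕ 8 = 0.
P3: D(K, 8) = 11; 11 ⊕ 5 = 14.
P4: D(K, 9) = 12; 12 ⊕ 8 = 4.
P5: D(K, 3) = 6; 6 ⊕ 9 = 15.

P0 = 15, P1 = 11, P2 = 0, P3 = 14, P4 = 4, P5 = 15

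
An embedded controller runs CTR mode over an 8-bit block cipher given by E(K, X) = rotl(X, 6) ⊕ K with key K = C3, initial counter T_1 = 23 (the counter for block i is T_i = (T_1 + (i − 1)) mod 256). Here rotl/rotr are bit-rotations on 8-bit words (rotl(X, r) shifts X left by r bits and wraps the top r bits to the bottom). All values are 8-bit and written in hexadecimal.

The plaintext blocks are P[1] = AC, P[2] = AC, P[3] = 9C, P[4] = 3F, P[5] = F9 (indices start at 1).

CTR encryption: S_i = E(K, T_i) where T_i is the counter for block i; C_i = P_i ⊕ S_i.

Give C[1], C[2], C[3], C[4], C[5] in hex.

C[1] = A7, C[2] = 66, C[3] = 16, C[4] = 75, C[5] = F3

C[1]: T = 23, S = E(K, T) = 0B; AC ⊕ 0B = A7.
C[2]: T = 24, S = E(K, T) = CA; AC ⊕ CA = 66.
C[3]: T = 25, S = E(K, T) = 8A; 9C ⊕ 8A = 16.
C[4]: T = 26, S = E(K, T) = 4A; 3F ⊕ 4A = 75.
C[5]: T = 27, S = E(K, T) = 0A; F9 ⊕ 0A = F3.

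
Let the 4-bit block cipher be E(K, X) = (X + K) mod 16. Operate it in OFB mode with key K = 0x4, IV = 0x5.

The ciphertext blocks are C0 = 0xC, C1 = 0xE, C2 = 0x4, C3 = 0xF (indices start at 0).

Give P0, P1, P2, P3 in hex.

P0 = 0x5, P1 = 0x3, P2 = 0x5, P3 = 0xA

OFB decryption: S_i = E(K, S_{i−1}) with S_{−1} = IV; P_i = C_i ⊕ S_i.
P0: S = E(K, 0x5) = 0x9; 0xC ⊕ 0x9 = 0x5.
P1: S = E(K, 0x9) = 0xD; 0xE ⊕ 0xD = 0x3.
P2: S = E(K, 0xD) = 0x1; 0x4 ⊕ 0x1 = 0x5.
P3: S = E(K, 0x1) = 0x5; 0xF ⊕ 0x5 = 0xA.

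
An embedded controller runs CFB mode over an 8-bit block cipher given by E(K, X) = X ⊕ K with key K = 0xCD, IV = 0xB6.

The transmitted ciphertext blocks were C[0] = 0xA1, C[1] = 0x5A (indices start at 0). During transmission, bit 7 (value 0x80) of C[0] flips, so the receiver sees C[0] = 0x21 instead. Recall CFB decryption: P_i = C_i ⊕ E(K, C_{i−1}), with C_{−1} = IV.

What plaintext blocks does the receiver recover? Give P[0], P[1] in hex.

P[0] = 0x5A, P[1] = 0xB6

Only C[0] changed, to 0x21. In CFB, a change in C_i flips the same bit in P_i and garbles P_{i+1}. Decrypting the received ciphertext:
P[0]: E(K, 0xB6) = 0x7B; 0x21 ⊕ 0x7B = 0x5A.
P[1]: E(K, 0x21) = 0xEC; 0x5A ⊕ 0xEC = 0xB6.
Blocks that differ from the original plaintext: P[0], P[1].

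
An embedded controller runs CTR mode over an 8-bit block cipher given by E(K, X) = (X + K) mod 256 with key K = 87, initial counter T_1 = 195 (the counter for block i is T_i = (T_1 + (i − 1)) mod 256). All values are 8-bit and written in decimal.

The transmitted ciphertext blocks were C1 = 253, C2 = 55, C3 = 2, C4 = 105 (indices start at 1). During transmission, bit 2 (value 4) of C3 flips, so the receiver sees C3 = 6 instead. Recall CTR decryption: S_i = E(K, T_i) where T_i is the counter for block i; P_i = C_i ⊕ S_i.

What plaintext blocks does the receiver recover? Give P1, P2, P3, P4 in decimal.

Only C3 changed, to 6. In CTR, a change in C_i flips the same bit in P_i only; the keystream is unaffected. Decrypting the received ciphertext:
P1: T = 195, S = E(K, T) = 26; 253 ⊕ 26 = 231.
P2: T = 196, S = E(K, T) = 27; 55 ⊕ 27 = 44.
P3: T = 197, S = E(K, T) = 28; 6 ⊕ 28 = 26.
P4: T = 198, S = E(K, T) = 29; 105 ⊕ 29 = 116.
Blocks that differ from the original plaintext: P3.

P1 = 231, P2 = 44, P3 = 26, P4 = 116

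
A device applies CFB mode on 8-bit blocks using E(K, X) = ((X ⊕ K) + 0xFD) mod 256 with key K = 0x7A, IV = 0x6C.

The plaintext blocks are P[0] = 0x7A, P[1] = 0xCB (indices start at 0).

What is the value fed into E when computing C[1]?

CFB encryption: C_i = P_i ⊕ E(K, C_{i−1}), with C_{−1} = IV.
C[0]: E(K, 0x6C) = 0x13; 0x7A ⊕ 0x13 = 0x69.
C[1]: E(K, 0x69) = 0x10; 0xCB ⊕ 0x10 = 0xDB.
So the input to E for block [1] is 0x69.

0x69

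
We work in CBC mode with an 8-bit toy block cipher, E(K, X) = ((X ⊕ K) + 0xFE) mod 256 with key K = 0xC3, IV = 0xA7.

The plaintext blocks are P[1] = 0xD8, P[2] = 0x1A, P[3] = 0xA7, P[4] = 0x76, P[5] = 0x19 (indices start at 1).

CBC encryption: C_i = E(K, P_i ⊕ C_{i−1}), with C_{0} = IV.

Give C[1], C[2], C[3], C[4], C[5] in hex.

C[1]: P[1] ⊕ 0xA7 = 0x7F; E(K, 0x7F) = 0xBA.
C[2]: P[2] ⊕ 0xBA = 0xA0; E(K, 0xA0) = 0x61.
C[3]: P[3] ⊕ 0x61 = 0xC6; E(K, 0xC6) = 0x03.
C[4]: P[4] ⊕ 0x03 = 0x75; E(K, 0x75) = 0xB4.
C[5]: P[5] ⊕ 0xB4 = 0xAD; E(K, 0xAD) = 0x6C.

C[1] = 0xBA, C[2] = 0x61, C[3] = 0x03, C[4] = 0xB4, C[5] = 0x6C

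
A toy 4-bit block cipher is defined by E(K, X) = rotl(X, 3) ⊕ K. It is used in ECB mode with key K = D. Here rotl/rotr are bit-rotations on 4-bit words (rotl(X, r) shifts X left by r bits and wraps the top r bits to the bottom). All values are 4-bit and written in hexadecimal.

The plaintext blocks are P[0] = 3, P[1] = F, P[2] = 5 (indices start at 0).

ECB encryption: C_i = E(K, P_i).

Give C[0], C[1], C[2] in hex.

C[0]: E(K, 3) = 4.
C[1]: E(K, F) = 2.
C[2]: E(K, 5) = 7.

C[0] = 4, C[1] = 2, C[2] = 7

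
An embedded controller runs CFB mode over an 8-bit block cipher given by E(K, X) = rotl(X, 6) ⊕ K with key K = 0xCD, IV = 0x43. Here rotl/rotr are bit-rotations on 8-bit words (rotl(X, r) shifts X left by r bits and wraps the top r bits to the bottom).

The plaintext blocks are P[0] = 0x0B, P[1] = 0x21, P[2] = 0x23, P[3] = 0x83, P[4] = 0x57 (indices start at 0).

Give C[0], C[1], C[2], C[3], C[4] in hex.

C[0] = 0x16, C[1] = 0x69, C[2] = 0xB4, C[3] = 0x63, C[4] = 0x42

CFB encryption: C_i = P_i ⊕ E(K, C_{i−1}), with C_{−1} = IV.
C[0]: E(K, 0x43) = 0x1D; 0x0B ⊕ 0x1D = 0x16.
C[1]: E(K, 0x16) = 0x48; 0x21 ⊕ 0x48 = 0x69.
C[2]: E(K, 0x69) = 0x97; 0x23 ⊕ 0x97 = 0xB4.
C[3]: E(K, 0xB4) = 0xE0; 0x83 ⊕ 0xE0 = 0x63.
C[4]: E(K, 0x63) = 0x15; 0x57 ⊕ 0x15 = 0x42.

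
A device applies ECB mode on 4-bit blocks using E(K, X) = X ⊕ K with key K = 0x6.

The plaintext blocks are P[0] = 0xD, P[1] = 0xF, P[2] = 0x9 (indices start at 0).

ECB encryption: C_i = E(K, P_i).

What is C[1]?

C[1]: E(K, 0xF) = 0x9.

C[1] = 0x9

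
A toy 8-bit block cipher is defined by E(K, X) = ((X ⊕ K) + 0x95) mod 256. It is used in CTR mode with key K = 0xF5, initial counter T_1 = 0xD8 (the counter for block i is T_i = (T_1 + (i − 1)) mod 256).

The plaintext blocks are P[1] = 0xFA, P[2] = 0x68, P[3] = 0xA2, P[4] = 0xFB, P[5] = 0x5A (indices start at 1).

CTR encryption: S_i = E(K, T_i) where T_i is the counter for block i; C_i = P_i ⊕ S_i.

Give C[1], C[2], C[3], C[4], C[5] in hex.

C[1]: T = 0xD8, S = E(K, T) = 0xC2; 0xFA ⊕ 0xC2 = 0x38.
C[2]: T = 0xD9, S = E(K, T) = 0xC1; 0x68 ⊕ 0xC1 = 0xA9.
C[3]: T = 0xDA, S = E(K, T) = 0xC4; 0xA2 ⊕ 0xC4 = 0x66.
C[4]: T = 0xDB, S = E(K, T) = 0xC3; 0xFB ⊕ 0xC3 = 0x38.
C[5]: T = 0xDC, S = E(K, T) = 0xBE; 0x5A ⊕ 0xBE = 0xE4.

C[1] = 0x38, C[2] = 0xA9, C[3] = 0x66, C[4] = 0x38, C[5] = 0xE4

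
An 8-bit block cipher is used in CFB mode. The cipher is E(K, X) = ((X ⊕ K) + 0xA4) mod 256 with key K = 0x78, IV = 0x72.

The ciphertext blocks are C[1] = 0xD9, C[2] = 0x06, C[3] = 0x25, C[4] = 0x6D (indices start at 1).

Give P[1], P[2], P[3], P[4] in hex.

CFB decryption: P_i = C_i ⊕ E(K, C_{i−1}), with C_{0} = IV.
P[1]: E(K, 0x72) = 0xAE; 0xD9 ⊕ 0xAE = 0x77.
P[2]: E(K, 0xD9) = 0x45; 0x06 ⊕ 0x45 = 0x43.
P[3]: E(K, 0x06) = 0x22; 0x25 ⊕ 0x22 = 0x07.
P[4]: E(K, 0x25) = 0x01; 0x6D ⊕ 0x01 = 0x6C.

P[1] = 0x77, P[2] = 0x43, P[3] = 0x07, P[4] = 0x6C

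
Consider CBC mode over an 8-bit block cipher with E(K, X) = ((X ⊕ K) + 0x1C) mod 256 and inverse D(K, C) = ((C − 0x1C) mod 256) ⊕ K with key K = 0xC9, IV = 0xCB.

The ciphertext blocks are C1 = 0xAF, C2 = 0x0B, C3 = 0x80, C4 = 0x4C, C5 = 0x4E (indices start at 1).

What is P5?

CBC decryption: P_i = D(K, C_i) ⊕ C_{i−1}, with C_{0} = IV.
P5: D(K, 0x4E) = 0xFB; 0xFB ⊕ 0x4C = 0xB7.

P5 = 0xB7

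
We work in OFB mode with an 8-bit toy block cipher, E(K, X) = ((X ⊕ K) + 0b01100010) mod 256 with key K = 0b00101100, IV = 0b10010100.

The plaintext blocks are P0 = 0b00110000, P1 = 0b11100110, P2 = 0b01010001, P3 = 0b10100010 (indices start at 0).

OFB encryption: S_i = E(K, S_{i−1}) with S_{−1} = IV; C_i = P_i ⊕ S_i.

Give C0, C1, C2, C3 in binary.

C0 = 0b00101010, C1 = 0b01111110, C2 = 0b01000111, C3 = 0b00111110

C0: S = E(K, 0b10010100) = 0b00011010; 0b00110000 ⊕ 0b00011010 = 0b00101010.
C1: S = E(K, 0b00011010) = 0b10011000; 0b11100110 ⊕ 0b10011000 = 0b01111110.
C2: S = E(K, 0b10011000) = 0b00010110; 0b01010001 ⊕ 0b00010110 = 0b01000111.
C3: S = E(K, 0b00010110) = 0b10011100; 0b10100010 ⊕ 0b10011100 = 0b00111110.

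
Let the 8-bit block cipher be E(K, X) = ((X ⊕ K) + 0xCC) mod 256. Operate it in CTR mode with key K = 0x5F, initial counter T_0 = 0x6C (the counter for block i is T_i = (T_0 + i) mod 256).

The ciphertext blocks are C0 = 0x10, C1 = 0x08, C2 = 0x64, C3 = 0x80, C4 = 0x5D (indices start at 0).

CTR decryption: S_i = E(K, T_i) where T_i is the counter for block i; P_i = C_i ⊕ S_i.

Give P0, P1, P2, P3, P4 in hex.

P0 = 0xEF, P1 = 0xF6, P2 = 0x99, P3 = 0x7C, P4 = 0xA6

P0: T = 0x6C, S = E(K, T) = 0xFF; 0x10 ⊕ 0xFF = 0xEF.
P1: T = 0x6D, S = E(K, T) = 0xFE; 0x08 ⊕ 0xFE = 0xF6.
P2: T = 0x6E, S = E(K, T) = 0xFD; 0x64 ⊕ 0xFD = 0x99.
P3: T = 0x6F, S = E(K, T) = 0xFC; 0x80 ⊕ 0xFC = 0x7C.
P4: T = 0x70, S = E(K, T) = 0xFB; 0x5D ⊕ 0xFB = 0xA6.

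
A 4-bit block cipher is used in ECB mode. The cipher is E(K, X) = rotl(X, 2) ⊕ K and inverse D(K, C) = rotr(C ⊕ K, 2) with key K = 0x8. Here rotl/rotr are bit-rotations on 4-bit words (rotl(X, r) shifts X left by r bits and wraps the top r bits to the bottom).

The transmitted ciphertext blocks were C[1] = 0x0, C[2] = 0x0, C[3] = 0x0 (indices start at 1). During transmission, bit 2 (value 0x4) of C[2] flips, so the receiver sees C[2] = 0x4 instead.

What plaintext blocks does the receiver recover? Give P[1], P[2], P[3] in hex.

P[1] = 0x2, P[2] = 0x3, P[3] = 0x2

ECB decryption: P_i = D(K, C_i).
Only C[2] changed, to 0x4. In ECB, a change in C_i affects only P_i. Decrypting the received ciphertext:
P[1]: D(K, 0x0) = 0x2.
P[2]: D(K, 0x4) = 0x3.
P[3]: D(K, 0x0) = 0x2.
Blocks that differ from the original plaintext: P[2].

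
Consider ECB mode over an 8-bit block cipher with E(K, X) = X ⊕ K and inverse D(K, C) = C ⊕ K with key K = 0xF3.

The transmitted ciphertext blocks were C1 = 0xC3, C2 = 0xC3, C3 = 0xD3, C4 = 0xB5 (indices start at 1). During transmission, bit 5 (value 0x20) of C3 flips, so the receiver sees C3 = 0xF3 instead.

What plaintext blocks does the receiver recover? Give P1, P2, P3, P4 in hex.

P1 = 0x30, P2 = 0x30, P3 = 0x00, P4 = 0x46

ECB decryption: P_i = D(K, C_i).
Only C3 changed, to 0xF3. In ECB, a change in C_i affects only P_i. Decrypting the received ciphertext:
P1: D(K, 0xC3) = 0x30.
P2: D(K, 0xC3) = 0x30.
P3: D(K, 0xF3) = 0x00.
P4: D(K, 0xB5) = 0x46.
Blocks that differ from the original plaintext: P3.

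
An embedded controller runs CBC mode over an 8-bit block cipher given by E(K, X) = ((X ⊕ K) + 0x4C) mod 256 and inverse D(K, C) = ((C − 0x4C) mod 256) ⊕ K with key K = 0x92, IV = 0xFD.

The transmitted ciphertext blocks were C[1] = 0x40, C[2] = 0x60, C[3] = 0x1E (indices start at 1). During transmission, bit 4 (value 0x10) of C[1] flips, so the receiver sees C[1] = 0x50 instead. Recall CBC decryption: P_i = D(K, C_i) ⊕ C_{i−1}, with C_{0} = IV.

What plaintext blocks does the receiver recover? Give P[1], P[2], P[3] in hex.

P[1] = 0x6B, P[2] = 0xD6, P[3] = 0x20

Only C[1] changed, to 0x50. In CBC, a change in C_i garbles P_i and flips the same bit in P_{i+1}. Decrypting the received ciphertext:
P[1]: D(K, 0x50) = 0x96; 0x96 ⊕ 0xFD = 0x6B.
P[2]: D(K, 0x60) = 0x86; 0x86 ⊕ 0x50 = 0xD6.
P[3]: D(K, 0x1E) = 0x40; 0x40 ⊕ 0x60 = 0x20.
Blocks that differ from the original plaintext: P[1], P[2].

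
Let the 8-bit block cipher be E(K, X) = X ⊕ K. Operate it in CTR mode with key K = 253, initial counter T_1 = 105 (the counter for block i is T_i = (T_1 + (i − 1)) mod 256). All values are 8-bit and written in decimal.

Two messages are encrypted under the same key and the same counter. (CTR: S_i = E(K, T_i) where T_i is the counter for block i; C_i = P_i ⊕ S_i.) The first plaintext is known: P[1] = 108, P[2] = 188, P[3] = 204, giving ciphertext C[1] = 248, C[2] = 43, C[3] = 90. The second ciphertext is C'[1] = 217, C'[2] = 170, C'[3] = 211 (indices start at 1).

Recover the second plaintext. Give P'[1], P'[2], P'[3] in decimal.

In CTR with a reused counter, both messages share the same keystream S_i, so C_i ⊕ C'_i = P_i ⊕ P'_i and thus P'_i = P_i ⊕ C_i ⊕ C'_i.
P'[1]: 108 ⊕ 248 ⊕ 217 = 77.
P'[2]: 188 ⊕ 43 ⊕ 170 = 61.
P'[3]: 204 ⊕ 90 ⊕ 211 = 69.

P'[1] = 77, P'[2] = 61, P'[3] = 69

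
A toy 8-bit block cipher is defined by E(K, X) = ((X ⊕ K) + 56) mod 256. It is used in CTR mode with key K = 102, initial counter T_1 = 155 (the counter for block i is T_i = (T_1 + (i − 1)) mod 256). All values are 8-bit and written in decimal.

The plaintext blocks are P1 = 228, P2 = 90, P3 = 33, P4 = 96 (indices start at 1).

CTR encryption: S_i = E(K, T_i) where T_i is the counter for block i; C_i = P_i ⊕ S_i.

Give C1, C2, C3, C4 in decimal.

C1 = 209, C2 = 104, C3 = 18, C4 = 80

C1: T = 155, S = E(K, T) = 53; 228 ⊕ 53 = 209.
C2: T = 156, S = E(K, T) = 50; 90 ⊕ 50 = 104.
C3: T = 157, S = E(K, T) = 51; 33 ⊕ 51 = 18.
C4: T = 158, S = E(K, T) = 48; 96 ⊕ 48 = 80.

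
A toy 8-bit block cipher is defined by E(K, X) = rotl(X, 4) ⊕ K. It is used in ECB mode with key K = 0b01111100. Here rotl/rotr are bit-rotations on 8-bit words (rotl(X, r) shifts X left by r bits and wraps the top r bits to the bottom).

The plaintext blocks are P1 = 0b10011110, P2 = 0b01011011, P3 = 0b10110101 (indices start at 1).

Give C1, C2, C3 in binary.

C1 = 0b10010101, C2 = 0b11001001, C3 = 0b00100111

ECB encryption: C_i = E(K, P_i).
C1: E(K, 0b10011110) = 0b10010101.
C2: E(K, 0b01011011) = 0b11001001.
C3: E(K, 0b10110101) = 0b00100111.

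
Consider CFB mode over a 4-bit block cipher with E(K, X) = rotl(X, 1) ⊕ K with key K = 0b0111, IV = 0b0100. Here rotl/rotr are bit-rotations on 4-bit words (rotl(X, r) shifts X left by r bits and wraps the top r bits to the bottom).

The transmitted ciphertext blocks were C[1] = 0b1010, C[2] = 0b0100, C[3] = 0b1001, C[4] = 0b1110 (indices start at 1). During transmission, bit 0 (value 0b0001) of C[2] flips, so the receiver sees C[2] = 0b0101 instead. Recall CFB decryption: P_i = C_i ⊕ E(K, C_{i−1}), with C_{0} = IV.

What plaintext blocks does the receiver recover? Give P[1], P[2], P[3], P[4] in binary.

Only C[2] changed, to 0b0101. In CFB, a change in C_i flips the same bit in P_i and garbles P_{i+1}. Decrypting the received ciphertext:
P[1]: E(K, 0b0100) = 0b1111; 0b1010 ⊕ 0b1111 = 0b0101.
P[2]: E(K, 0b1010) = 0b0010; 0b0101 ⊕ 0b0010 = 0b0111.
P[3]: E(K, 0b0101) = 0b1101; 0b1001 ⊕ 0b1101 = 0b0100.
P[4]: E(K, 0b1001) = 0b0100; 0b1110 ⊕ 0b0100 = 0b1010.
Blocks that differ from the original plaintext: P[2], P[3].

P[1] = 0b0101, P[2] = 0b0111, P[3] = 0b0100, P[4] = 0b1010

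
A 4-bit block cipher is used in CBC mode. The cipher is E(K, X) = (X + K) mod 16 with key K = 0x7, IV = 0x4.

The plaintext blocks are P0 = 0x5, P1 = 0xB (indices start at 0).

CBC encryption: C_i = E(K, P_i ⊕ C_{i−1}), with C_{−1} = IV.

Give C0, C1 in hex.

C0 = 0x8, C1 = 0xA

C0: P0 ⊕ 0x4 = 0x1; E(K, 0x1) = 0x8.
C1: P1 ⊕ 0x8 = 0x3; E(K, 0x3) = 0xA.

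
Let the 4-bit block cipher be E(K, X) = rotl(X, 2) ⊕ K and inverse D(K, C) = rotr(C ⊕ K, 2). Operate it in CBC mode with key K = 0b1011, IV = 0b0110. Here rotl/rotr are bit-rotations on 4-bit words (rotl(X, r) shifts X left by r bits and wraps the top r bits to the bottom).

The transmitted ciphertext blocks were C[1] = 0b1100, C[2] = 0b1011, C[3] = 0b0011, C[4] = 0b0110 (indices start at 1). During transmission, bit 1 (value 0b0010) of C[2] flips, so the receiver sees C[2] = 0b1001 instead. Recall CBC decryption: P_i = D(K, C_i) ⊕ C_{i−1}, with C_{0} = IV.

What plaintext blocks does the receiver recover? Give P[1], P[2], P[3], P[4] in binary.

Only C[2] changed, to 0b1001. In CBC, a change in C_i garbles P_i and flips the same bit in P_{i+1}. Decrypting the received ciphertext:
P[1]: D(K, 0b1100) = 0b1101; 0b1101 ⊕ 0b0110 = 0b1011.
P[2]: D(K, 0b1001) = 0b1000; 0b1000 ⊕ 0b1100 = 0b0100.
P[3]: D(K, 0b0011) = 0b0010; 0b0010 ⊕ 0b1001 = 0b1011.
P[4]: D(K, 0b0110) = 0b0111; 0b0111 ⊕ 0b0011 = 0b0100.
Blocks that differ from the original plaintext: P[2], P[3].

P[1] = 0b1011, P[2] = 0b0100, P[3] = 0b1011, P[4] = 0b0100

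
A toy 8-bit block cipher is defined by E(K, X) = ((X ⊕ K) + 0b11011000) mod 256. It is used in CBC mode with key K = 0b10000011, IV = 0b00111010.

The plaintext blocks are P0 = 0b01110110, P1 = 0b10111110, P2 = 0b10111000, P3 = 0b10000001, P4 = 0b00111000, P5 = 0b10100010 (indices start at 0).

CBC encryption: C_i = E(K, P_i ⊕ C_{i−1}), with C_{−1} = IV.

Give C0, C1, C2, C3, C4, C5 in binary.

C0 = 0b10100111, C1 = 0b01110010, C2 = 0b00100001, C3 = 0b11111011, C4 = 0b00011000, C5 = 0b00010001

C0: P0 ⊕ 0b00111010 = 0b01001100; E(K, 0b01001100) = 0b10100111.
C1: P1 ⊕ 0b10100111 = 0b00011001; E(K, 0b00011001) = 0b01110010.
C2: P2 ⊕ 0b01110010 = 0b11001010; E(K, 0b11001010) = 0b00100001.
C3: P3 ⊕ 0b00100001 = 0b10100000; E(K, 0b10100000) = 0b11111011.
C4: P4 ⊕ 0b11111011 = 0b11000011; E(K, 0b11000011) = 0b00011000.
C5: P5 ⊕ 0b00011000 = 0b10111010; E(K, 0b10111010) = 0b00010001.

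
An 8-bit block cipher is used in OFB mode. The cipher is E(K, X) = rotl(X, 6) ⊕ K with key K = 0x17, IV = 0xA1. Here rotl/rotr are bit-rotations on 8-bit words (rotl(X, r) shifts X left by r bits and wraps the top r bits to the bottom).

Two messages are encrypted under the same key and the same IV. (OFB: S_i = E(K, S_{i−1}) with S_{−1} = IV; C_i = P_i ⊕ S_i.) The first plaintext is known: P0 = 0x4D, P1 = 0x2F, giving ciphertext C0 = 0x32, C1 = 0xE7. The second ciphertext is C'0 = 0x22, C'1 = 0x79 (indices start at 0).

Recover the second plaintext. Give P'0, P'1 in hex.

P'0 = 0x5D, P'1 = 0xB1

In OFB with a reused IV, both messages share the same keystream S_i, so C_i ⊕ C'_i = P_i ⊕ P'_i and thus P'_i = P_i ⊕ C_i ⊕ C'_i.
P'0: 0x4D ⊕ 0x32 ⊕ 0x22 = 0x5D.
P'1: 0x2F ⊕ 0xE7 ⊕ 0x79 = 0xB1.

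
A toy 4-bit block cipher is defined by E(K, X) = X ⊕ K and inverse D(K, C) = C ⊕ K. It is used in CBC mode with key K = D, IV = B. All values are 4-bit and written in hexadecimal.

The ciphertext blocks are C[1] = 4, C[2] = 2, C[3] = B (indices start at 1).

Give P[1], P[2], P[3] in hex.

P[1] = 2, P[2] = B, P[3] = 4

CBC decryption: P_i = D(K, C_i) ⊕ C_{i−1}, with C_{0} = IV.
P[1]: D(K, 4) = 9; 9 ⊕ B = 2.
P[2]: D(K, 2) = F; F ⊕ 4 = B.
P[3]: D(K, B) = 6; 6 ⊕ 2 = 4.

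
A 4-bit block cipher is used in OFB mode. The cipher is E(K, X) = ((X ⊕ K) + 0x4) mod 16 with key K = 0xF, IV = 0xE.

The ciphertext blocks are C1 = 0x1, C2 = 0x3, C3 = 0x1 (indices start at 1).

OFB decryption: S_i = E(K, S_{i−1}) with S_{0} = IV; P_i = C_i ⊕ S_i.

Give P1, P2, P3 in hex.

P1 = 0x4, P2 = 0xD, P3 = 0x4

P1: S = E(K, 0xE) = 0x5; 0x1 ⊕ 0x5 = 0x4.
P2: S = E(K, 0x5) = 0xE; 0x3 ⊕ 0xE = 0xD.
P3: S = E(K, 0xE) = 0x5; 0x1 ⊕ 0x5 = 0x4.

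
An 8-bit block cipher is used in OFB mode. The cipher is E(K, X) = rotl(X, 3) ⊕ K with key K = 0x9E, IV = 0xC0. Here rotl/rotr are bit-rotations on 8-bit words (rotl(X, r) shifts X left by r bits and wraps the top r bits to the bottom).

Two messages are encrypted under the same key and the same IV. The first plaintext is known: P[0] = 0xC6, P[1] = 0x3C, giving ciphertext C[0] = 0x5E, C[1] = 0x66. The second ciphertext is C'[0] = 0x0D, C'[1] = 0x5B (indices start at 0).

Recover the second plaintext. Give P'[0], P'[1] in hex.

P'[0] = 0x95, P'[1] = 0x01

In OFB with a reused IV, both messages share the same keystream S_i, so C_i ⊕ C'_i = P_i ⊕ P'_i and thus P'_i = P_i ⊕ C_i ⊕ C'_i.
P'[0]: 0xC6 ⊕ 0x5E ⊕ 0x0D = 0x95.
P'[1]: 0x3C ⊕ 0x66 ⊕ 0x5B = 0x01.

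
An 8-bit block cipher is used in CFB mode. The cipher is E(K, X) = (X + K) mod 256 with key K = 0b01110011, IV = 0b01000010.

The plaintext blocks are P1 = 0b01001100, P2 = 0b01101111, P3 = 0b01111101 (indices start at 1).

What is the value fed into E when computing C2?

CFB encryption: C_i = P_i ⊕ E(K, C_{i−1}), with C_{0} = IV.
C1: E(K, 0b01000010) = 0b10110101; 0b01001100 ⊕ 0b10110101 = 0b11111001.
C2: E(K, 0b11111001) = 0b01101100; 0b01101111 ⊕ 0b01101100 = 0b00000011.
So the input to E for block 2 is 0b11111001.

0b11111001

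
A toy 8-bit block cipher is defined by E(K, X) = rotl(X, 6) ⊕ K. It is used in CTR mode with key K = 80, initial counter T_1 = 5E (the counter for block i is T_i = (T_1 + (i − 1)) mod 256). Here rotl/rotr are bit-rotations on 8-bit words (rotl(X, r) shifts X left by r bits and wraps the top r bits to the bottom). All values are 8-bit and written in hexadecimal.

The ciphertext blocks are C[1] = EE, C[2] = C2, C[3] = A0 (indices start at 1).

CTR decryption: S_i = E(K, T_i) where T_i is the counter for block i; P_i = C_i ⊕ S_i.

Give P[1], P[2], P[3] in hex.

P[1] = F9, P[2] = 95, P[3] = 38

P[1]: T = 5E, S = E(K, T) = 17; EE ⊕ 17 = F9.
P[2]: T = 5F, S = E(K, T) = 57; C2 ⊕ 57 = 95.
P[3]: T = 60, S = E(K, T) = 98; A0 ⊕ 98 = 38.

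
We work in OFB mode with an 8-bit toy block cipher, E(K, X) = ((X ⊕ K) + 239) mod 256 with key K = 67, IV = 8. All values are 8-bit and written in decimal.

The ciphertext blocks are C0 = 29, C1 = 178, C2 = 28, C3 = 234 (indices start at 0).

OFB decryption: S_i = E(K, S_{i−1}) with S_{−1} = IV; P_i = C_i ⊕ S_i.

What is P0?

P0: S = E(K, 8) = 58; 29 ⊕ 58 = 39.

P0 = 39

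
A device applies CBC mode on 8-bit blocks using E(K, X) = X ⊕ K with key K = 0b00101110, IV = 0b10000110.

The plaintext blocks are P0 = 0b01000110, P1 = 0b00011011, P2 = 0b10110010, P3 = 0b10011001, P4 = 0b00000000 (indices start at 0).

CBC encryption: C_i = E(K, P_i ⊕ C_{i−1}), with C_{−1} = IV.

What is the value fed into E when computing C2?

0b01101001

C0: P0 ⊕ 0b10000110 = 0b11000000; E(K, 0b11000000) = 0b11101110.
C1: P1 ⊕ 0b11101110 = 0b11110101; E(K, 0b11110101) = 0b11011011.
C2: P2 ⊕ 0b11011011 = 0b01101001; E(K, 0b01101001) = 0b01000111.
So the input to E for block 2 is 0b01101001.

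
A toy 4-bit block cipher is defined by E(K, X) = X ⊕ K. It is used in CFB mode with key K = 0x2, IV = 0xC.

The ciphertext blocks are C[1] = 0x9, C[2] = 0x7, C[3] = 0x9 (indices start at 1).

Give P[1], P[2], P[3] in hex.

CFB decryption: P_i = C_i ⊕ E(K, C_{i−1}), with C_{0} = IV.
P[1]: E(K, 0xC) = 0xE; 0x9 ⊕ 0xE = 0x7.
P[2]: E(K, 0x9) = 0xB; 0x7 ⊕ 0xB = 0xC.
P[3]: E(K, 0x7) = 0x5; 0x9 ⊕ 0x5 = 0xC.

P[1] = 0x7, P[2] = 0xC, P[3] = 0xC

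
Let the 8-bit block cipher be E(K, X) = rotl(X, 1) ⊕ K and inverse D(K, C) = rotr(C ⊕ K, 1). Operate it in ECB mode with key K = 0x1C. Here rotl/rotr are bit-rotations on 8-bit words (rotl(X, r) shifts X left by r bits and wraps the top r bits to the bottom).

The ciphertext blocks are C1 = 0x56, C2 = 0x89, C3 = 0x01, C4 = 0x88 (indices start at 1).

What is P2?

ECB decryption: P_i = D(K, C_i).
P2: D(K, 0x89) = 0xCA.

P2 = 0xCA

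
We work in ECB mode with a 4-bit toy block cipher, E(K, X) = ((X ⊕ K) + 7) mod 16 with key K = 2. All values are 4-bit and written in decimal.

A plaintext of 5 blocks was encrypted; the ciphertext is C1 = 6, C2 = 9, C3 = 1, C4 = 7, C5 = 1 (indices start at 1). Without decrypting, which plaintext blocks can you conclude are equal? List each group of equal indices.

ECB encrypts each block independently with the same key, so equal ciphertext blocks imply equal plaintext blocks.
C3 = C5 = 1, so P3 = P5.

P3 = P5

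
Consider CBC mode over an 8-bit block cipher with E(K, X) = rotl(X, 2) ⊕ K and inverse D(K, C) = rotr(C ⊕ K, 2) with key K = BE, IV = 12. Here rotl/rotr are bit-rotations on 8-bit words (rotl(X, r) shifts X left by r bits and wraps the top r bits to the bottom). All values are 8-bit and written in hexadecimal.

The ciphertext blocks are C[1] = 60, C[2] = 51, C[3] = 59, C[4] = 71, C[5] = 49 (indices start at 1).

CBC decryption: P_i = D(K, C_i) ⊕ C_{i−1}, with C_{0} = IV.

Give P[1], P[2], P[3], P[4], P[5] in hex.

P[1] = A5, P[2] = 9B, P[3] = A8, P[4] = AA, P[5] = 8C

P[1]: D(K, 60) = B7; B7 ⊕ 12 = A5.
P[2]: D(K, 51) = FB; FB ⊕ 60 = 9B.
P[3]: D(K, 59) = F9; F9 ⊕ 51 = A8.
P[4]: D(K, 71) = F3; F3 ⊕ 59 = AA.
P[5]: D(K, 49) = FD; FD ⊕ 71 = 8C.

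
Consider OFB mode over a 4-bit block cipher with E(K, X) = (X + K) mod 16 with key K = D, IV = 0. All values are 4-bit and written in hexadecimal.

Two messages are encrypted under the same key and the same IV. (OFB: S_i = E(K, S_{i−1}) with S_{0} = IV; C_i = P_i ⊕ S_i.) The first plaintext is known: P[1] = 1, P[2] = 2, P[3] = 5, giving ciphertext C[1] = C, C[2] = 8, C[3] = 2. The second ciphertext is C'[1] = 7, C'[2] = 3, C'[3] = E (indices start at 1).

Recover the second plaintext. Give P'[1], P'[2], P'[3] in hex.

In OFB with a reused IV, both messages share the same keystream S_i, so C_i ⊕ C'_i = P_i ⊕ P'_i and thus P'_i = P_i ⊕ C_i ⊕ C'_i.
P'[1]: 1 ⊕ C ⊕ 7 = A.
P'[2]: 2 ⊕ 8 ⊕ 3 = 9.
P'[3]: 5 ⊕ 2 ⊕ E = 9.

P'[1] = A, P'[2] = 9, P'[3] = 9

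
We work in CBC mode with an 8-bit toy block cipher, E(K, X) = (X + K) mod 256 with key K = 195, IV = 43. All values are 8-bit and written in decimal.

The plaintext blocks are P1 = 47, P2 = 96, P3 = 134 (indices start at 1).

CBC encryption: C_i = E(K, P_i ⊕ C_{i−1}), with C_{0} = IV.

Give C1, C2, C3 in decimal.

C1 = 199, C2 = 106, C3 = 175

C1: P1 ⊕ 43 = 4; E(K, 4) = 199.
C2: P2 ⊕ 199 = 167; E(K, 167) = 106.
C3: P3 ⊕ 106 = 236; E(K, 236) = 175.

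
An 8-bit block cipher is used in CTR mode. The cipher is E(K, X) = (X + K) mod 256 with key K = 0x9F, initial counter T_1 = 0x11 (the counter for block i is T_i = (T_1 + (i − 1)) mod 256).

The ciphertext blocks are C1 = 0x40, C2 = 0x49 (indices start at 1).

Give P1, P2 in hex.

CTR decryption: S_i = E(K, T_i) where T_i is the counter for block i; P_i = C_i ⊕ S_i.
P1: T = 0x11, S = E(K, T) = 0xB0; 0x40 ⊕ 0xB0 = 0xF0.
P2: T = 0x12, S = E(K, T) = 0xB1; 0x49 ⊕ 0xB1 = 0xF8.

P1 = 0xF0, P2 = 0xF8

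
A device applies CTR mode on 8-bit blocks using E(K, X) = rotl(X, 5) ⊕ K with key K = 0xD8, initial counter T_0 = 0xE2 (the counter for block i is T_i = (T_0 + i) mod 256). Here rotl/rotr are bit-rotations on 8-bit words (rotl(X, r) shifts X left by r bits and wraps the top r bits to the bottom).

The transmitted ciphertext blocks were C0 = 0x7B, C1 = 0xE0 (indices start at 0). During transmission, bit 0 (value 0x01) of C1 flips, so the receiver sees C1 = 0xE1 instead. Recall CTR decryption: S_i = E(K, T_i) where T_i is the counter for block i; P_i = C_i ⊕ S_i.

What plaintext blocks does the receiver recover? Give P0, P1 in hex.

P0 = 0xFF, P1 = 0x45

Only C1 changed, to 0xE1. In CTR, a change in C_i flips the same bit in P_i only; the keystream is unaffected. Decrypting the received ciphertext:
P0: T = 0xE2, S = E(K, T) = 0x84; 0x7B ⊕ 0x84 = 0xFF.
P1: T = 0xE3, S = E(K, T) = 0xA4; 0xE1 ⊕ 0xA4 = 0x45.
Blocks that differ from the original plaintext: P1.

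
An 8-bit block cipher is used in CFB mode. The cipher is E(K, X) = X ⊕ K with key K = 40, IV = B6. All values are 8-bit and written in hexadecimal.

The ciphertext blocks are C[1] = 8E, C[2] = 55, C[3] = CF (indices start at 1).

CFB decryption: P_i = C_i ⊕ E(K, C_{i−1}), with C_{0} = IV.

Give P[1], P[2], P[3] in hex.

P[1] = 78, P[2] = 9B, P[3] = DA

P[1]: E(K, B6) = F6; 8E ⊕ F6 = 78.
P[2]: E(K, 8E) = CE; 55 ⊕ CE = 9B.
P[3]: E(K, 55) = 15; CF ⊕ 15 = DA.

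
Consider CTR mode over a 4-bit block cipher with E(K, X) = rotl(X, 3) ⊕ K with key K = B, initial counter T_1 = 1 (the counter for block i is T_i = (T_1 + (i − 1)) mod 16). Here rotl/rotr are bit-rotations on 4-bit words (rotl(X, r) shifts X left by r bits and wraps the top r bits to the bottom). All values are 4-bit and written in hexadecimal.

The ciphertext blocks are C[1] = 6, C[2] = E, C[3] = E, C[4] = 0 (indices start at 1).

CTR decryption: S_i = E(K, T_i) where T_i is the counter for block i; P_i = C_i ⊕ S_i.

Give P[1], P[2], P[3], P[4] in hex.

P[1] = 5, P[2] = 4, P[3] = C, P[4] = 9

P[1]: T = 1, S = E(K, T) = 3; 6 ⊕ 3 = 5.
P[2]: T = 2, S = E(K, T) = A; E ⊕ A = 4.
P[3]: T = 3, S = E(K, T) = 2; E ⊕ 2 = C.
P[4]: T = 4, S = E(K, T) = 9; 0 ⊕ 9 = 9.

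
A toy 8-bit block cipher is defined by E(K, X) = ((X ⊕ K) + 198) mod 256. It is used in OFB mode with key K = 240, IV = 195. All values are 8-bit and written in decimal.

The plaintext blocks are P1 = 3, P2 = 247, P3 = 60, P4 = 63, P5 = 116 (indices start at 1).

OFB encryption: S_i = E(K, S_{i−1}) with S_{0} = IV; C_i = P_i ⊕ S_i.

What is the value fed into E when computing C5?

C1: S = E(K, 195) = 249; 3 ⊕ 249 = 250.
C2: S = E(K, 249) = 207; 247 ⊕ 207 = 56.
C3: S = E(K, 207) = 5; 60 ⊕ 5 = 57.
C4: S = E(K, 5) = 187; 63 ⊕ 187 = 132.
C5: S = E(K, 187) = 17; 116 ⊕ 17 = 101.
So the input to E for block 5 is 187.

187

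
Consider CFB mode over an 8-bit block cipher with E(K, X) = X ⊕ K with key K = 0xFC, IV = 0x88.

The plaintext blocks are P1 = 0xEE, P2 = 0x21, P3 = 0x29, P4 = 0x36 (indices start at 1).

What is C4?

CFB encryption: C_i = P_i ⊕ E(K, C_{i−1}), with C_{0} = IV.
C1: E(K, 0x88) = 0x74; 0xEE ⊕ 0x74 = 0x9A.
C2: E(K, 0x9A) = 0x66; 0x21 ⊕ 0x66 = 0x47.
C3: E(K, 0x47) = 0xBB; 0x29 ⊕ 0xBB = 0x92.
C4: E(K, 0x92) = 0x6E; 0x36 ⊕ 0x6E = 0x58.

C4 = 0x58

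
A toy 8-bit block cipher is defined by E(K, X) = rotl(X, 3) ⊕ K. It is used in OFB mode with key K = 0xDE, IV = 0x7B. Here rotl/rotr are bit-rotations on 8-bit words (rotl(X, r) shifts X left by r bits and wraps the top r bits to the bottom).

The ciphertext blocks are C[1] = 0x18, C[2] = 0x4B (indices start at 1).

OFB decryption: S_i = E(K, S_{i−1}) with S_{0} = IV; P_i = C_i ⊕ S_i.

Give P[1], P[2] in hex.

P[1] = 0x1D, P[2] = 0xBD

P[1]: S = E(K, 0x7B) = 0x05; 0x18 ⊕ 0x05 = 0x1D.
P[2]: S = E(K, 0x05) = 0xF6; 0x4B ⊕ 0xF6 = 0xBD.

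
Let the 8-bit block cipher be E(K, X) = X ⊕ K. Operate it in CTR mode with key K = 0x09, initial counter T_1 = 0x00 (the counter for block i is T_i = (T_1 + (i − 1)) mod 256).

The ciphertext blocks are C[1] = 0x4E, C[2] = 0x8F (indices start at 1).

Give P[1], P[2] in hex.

P[1] = 0x47, P[2] = 0x87

CTR decryption: S_i = E(K, T_i) where T_i is the counter for block i; P_i = C_i ⊕ S_i.
P[1]: T = 0x00, S = E(K, T) = 0x09; 0x4E ⊕ 0x09 = 0x47.
P[2]: T = 0x01, S = E(K, T) = 0x08; 0x8F ⊕ 0x08 = 0x87.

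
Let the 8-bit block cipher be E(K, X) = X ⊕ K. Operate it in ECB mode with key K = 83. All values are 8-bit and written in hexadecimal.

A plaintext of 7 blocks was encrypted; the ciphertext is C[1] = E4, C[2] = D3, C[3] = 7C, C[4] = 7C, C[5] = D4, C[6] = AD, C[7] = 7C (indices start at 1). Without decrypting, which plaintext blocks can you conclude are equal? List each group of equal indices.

ECB encrypts each block independently with the same key, so equal ciphertext blocks imply equal plaintext blocks.
C[3] = C[4] = C[7] = 7C, so P[3] = P[4] = P[7].

P[3] = P[4] = P[7]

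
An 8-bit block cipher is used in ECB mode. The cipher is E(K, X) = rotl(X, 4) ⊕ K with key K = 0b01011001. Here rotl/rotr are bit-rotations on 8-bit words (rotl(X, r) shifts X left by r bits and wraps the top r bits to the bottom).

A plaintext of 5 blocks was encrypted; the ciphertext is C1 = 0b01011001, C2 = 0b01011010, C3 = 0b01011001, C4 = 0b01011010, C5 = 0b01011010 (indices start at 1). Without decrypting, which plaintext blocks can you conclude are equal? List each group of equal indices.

ECB encrypts each block independently with the same key, so equal ciphertext blocks imply equal plaintext blocks.
C1 = C3 = 0b01011001, so P1 = P3.
C2 = C4 = C5 = 0b01011010, so P2 = P4 = P5.

P1 = P3; P2 = P4 = P5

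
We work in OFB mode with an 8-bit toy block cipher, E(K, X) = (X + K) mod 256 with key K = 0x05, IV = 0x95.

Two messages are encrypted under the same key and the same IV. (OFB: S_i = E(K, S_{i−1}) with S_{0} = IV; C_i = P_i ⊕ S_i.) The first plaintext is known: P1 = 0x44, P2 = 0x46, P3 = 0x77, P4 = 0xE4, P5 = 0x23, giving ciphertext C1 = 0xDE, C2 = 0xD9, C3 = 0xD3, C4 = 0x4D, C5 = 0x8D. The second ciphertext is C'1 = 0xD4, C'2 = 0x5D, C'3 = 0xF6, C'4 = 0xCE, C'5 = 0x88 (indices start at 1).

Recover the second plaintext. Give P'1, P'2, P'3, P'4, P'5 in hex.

P'1 = 0x4E, P'2 = 0xC2, P'3 = 0x52, P'4 = 0x67, P'5 = 0x26

In OFB with a reused IV, both messages share the same keystream S_i, so C_i ⊕ C'_i = P_i ⊕ P'_i and thus P'_i = P_i ⊕ C_i ⊕ C'_i.
P'1: 0x44 ⊕ 0xDE ⊕ 0xD4 = 0x4E.
P'2: 0x46 ⊕ 0xD9 ⊕ 0x5D = 0xC2.
P'3: 0x77 ⊕ 0xD3 ⊕ 0xF6 = 0x52.
P'4: 0xE4 ⊕ 0x4D ⊕ 0xCE = 0x67.
P'5: 0x23 ⊕ 0x8D ⊕ 0x88 = 0x26.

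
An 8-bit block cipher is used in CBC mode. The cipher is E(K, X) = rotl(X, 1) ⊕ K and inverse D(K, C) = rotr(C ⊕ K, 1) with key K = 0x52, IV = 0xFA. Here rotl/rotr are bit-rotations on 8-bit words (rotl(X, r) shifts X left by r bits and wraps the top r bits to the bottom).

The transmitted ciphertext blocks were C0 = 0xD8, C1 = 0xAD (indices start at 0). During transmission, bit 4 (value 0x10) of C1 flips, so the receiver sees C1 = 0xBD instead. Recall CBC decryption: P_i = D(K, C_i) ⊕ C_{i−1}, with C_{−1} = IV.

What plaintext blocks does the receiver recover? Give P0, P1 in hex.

Only C1 changed, to 0xBD. In CBC, a change in C_i garbles P_i and flips the same bit in P_{i+1}. Decrypting the received ciphertext:
P0: D(K, 0xD8) = 0x45; 0x45 ⊕ 0xFA = 0xBF.
P1: D(K, 0xBD) = 0xF7; 0xF7 ⊕ 0xD8 = 0x2F.
Blocks that differ from the original plaintext: P1.

P0 = 0xBF, P1 = 0x2F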